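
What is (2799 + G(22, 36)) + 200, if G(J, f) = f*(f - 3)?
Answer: 4187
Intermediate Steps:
G(J, f) = f*(-3 + f)
(2799 + G(22, 36)) + 200 = (2799 + 36*(-3 + 36)) + 200 = (2799 + 36*33) + 200 = (2799 + 1188) + 200 = 3987 + 200 = 4187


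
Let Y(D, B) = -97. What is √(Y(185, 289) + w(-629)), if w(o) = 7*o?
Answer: 30*I*√5 ≈ 67.082*I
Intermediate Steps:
√(Y(185, 289) + w(-629)) = √(-97 + 7*(-629)) = √(-97 - 4403) = √(-4500) = 30*I*√5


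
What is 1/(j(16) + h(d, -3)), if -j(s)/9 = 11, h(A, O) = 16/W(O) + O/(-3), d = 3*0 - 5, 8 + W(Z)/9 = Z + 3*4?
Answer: -9/866 ≈ -0.010393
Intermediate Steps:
W(Z) = 36 + 9*Z (W(Z) = -72 + 9*(Z + 3*4) = -72 + 9*(Z + 12) = -72 + 9*(12 + Z) = -72 + (108 + 9*Z) = 36 + 9*Z)
d = -5 (d = 0 - 5 = -5)
h(A, O) = 16/(36 + 9*O) - O/3 (h(A, O) = 16/(36 + 9*O) + O/(-3) = 16/(36 + 9*O) + O*(-⅓) = 16/(36 + 9*O) - O/3)
j(s) = -99 (j(s) = -9*11 = -99)
1/(j(16) + h(d, -3)) = 1/(-99 + (16 - 3*(-3)*(4 - 3))/(9*(4 - 3))) = 1/(-99 + (⅑)*(16 - 3*(-3)*1)/1) = 1/(-99 + (⅑)*1*(16 + 9)) = 1/(-99 + (⅑)*1*25) = 1/(-99 + 25/9) = 1/(-866/9) = -9/866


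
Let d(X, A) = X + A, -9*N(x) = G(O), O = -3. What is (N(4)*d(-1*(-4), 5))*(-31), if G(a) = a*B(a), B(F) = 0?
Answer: 0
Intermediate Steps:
G(a) = 0 (G(a) = a*0 = 0)
N(x) = 0 (N(x) = -1/9*0 = 0)
d(X, A) = A + X
(N(4)*d(-1*(-4), 5))*(-31) = (0*(5 - 1*(-4)))*(-31) = (0*(5 + 4))*(-31) = (0*9)*(-31) = 0*(-31) = 0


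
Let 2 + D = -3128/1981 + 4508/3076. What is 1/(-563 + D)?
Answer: -1523389/860887630 ≈ -0.0017696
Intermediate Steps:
D = -3219623/1523389 (D = -2 + (-3128/1981 + 4508/3076) = -2 + (-3128*1/1981 + 4508*(1/3076)) = -2 + (-3128/1981 + 1127/769) = -2 - 172845/1523389 = -3219623/1523389 ≈ -2.1135)
1/(-563 + D) = 1/(-563 - 3219623/1523389) = 1/(-860887630/1523389) = -1523389/860887630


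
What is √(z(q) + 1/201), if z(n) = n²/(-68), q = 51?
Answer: I*√6180549/402 ≈ 6.1843*I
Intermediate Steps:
z(n) = -n²/68 (z(n) = n²*(-1/68) = -n²/68)
√(z(q) + 1/201) = √(-1/68*51² + 1/201) = √(-1/68*2601 + 1/201) = √(-153/4 + 1/201) = √(-30749/804) = I*√6180549/402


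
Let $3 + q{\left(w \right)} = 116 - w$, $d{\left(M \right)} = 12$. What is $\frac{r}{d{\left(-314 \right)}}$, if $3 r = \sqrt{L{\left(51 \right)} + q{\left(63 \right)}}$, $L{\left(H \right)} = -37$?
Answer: $\frac{\sqrt{13}}{36} \approx 0.10015$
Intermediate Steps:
$q{\left(w \right)} = 113 - w$ ($q{\left(w \right)} = -3 - \left(-116 + w\right) = 113 - w$)
$r = \frac{\sqrt{13}}{3}$ ($r = \frac{\sqrt{-37 + \left(113 - 63\right)}}{3} = \frac{\sqrt{-37 + 50}}{3} = \frac{\sqrt{13}}{3} \approx 1.2019$)
$\frac{r}{d{\left(-314 \right)}} = \frac{\frac{1}{3} \sqrt{13}}{12} = \frac{\sqrt{13}}{3} \cdot \frac{1}{12} = \frac{\sqrt{13}}{36}$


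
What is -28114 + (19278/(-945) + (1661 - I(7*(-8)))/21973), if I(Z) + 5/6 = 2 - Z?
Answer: -18545867021/659190 ≈ -28134.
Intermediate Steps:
I(Z) = 7/6 - Z (I(Z) = -⅚ + (2 - Z) = 7/6 - Z)
-28114 + (19278/(-945) + (1661 - I(7*(-8)))/21973) = -28114 + (19278/(-945) + (1661 - (7/6 - 7*(-8)))/21973) = -28114 + (19278*(-1/945) + (1661 - (7/6 - 1*(-56)))*(1/21973)) = -28114 + (-102/5 + (1661 - (7/6 + 56))*(1/21973)) = -28114 + (-102/5 + (1661 - 1*343/6)*(1/21973)) = -28114 + (-102/5 + (1661 - 343/6)*(1/21973)) = -28114 + (-102/5 + (9623/6)*(1/21973)) = -28114 + (-102/5 + 9623/131838) = -28114 - 13399361/659190 = -18545867021/659190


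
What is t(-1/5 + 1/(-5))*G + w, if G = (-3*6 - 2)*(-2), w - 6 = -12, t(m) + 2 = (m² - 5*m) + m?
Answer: -78/5 ≈ -15.600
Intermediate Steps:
t(m) = -2 + m² - 4*m (t(m) = -2 + ((m² - 5*m) + m) = -2 + (m² - 4*m) = -2 + m² - 4*m)
w = -6 (w = 6 - 12 = -6)
G = 40 (G = (-18 - 2)*(-2) = -20*(-2) = 40)
t(-1/5 + 1/(-5))*G + w = (-2 + (-1/5 + 1/(-5))² - 4*(-1/5 + 1/(-5)))*40 - 6 = (-2 + (-1*⅕ + 1*(-⅕))² - 4*(-1*⅕ + 1*(-⅕)))*40 - 6 = (-2 + (-⅕ - ⅕)² - 4*(-⅕ - ⅕))*40 - 6 = (-2 + (-⅖)² - 4*(-⅖))*40 - 6 = (-2 + 4/25 + 8/5)*40 - 6 = -6/25*40 - 6 = -48/5 - 6 = -78/5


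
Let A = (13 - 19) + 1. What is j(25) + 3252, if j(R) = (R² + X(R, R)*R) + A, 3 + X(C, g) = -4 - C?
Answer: 3072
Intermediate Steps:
X(C, g) = -7 - C (X(C, g) = -3 + (-4 - C) = -7 - C)
A = -5 (A = -6 + 1 = -5)
j(R) = -5 + R² + R*(-7 - R) (j(R) = (R² + (-7 - R)*R) - 5 = (R² + R*(-7 - R)) - 5 = -5 + R² + R*(-7 - R))
j(25) + 3252 = (-5 - 7*25) + 3252 = (-5 - 175) + 3252 = -180 + 3252 = 3072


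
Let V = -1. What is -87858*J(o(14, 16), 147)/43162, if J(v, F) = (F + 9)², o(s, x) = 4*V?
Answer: -1069056144/21581 ≈ -49537.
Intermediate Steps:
o(s, x) = -4 (o(s, x) = 4*(-1) = -4)
J(v, F) = (9 + F)²
-87858*J(o(14, 16), 147)/43162 = -87858*(9 + 147)²/43162 = -87858/(43162/(156²)) = -87858/(43162/24336) = -87858/(43162*(1/24336)) = -87858/21581/12168 = -87858*12168/21581 = -1069056144/21581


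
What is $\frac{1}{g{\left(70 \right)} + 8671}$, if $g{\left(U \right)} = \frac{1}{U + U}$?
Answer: $\frac{140}{1213941} \approx 0.00011533$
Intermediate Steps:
$g{\left(U \right)} = \frac{1}{2 U}$
$\frac{1}{g{\left(70 \right)} + 8671} = \frac{1}{\frac{1}{2 \cdot 70} + 8671} = \frac{1}{\frac{1}{2} \cdot \frac{1}{70} + 8671} = \frac{1}{\frac{1}{140} + 8671} = \frac{1}{\frac{1213941}{140}} = \frac{140}{1213941}$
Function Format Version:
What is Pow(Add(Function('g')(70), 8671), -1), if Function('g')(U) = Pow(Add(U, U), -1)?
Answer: Rational(140, 1213941) ≈ 0.00011533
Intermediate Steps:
Function('g')(U) = Mul(Rational(1, 2), Pow(U, -1)) (Function('g')(U) = Pow(Mul(2, U), -1) = Mul(Rational(1, 2), Pow(U, -1)))
Pow(Add(Function('g')(70), 8671), -1) = Pow(Add(Mul(Rational(1, 2), Pow(70, -1)), 8671), -1) = Pow(Add(Mul(Rational(1, 2), Rational(1, 70)), 8671), -1) = Pow(Add(Rational(1, 140), 8671), -1) = Pow(Rational(1213941, 140), -1) = Rational(140, 1213941)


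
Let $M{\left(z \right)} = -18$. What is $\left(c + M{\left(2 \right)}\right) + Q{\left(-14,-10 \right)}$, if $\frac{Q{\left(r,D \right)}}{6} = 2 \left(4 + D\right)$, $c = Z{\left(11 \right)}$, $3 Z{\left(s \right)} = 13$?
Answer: $- \frac{257}{3} \approx -85.667$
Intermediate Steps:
$Z{\left(s \right)} = \frac{13}{3}$ ($Z{\left(s \right)} = \frac{1}{3} \cdot 13 = \frac{13}{3}$)
$c = \frac{13}{3} \approx 4.3333$
$Q{\left(r,D \right)} = 48 + 12 D$ ($Q{\left(r,D \right)} = 6 \cdot 2 \left(4 + D\right) = 6 \left(8 + 2 D\right) = 48 + 12 D$)
$\left(c + M{\left(2 \right)}\right) + Q{\left(-14,-10 \right)} = \left(\frac{13}{3} - 18\right) + \left(48 + 12 \left(-10\right)\right) = - \frac{41}{3} + \left(48 - 120\right) = - \frac{41}{3} - 72 = - \frac{257}{3}$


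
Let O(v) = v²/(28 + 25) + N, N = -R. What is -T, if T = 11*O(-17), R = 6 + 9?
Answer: 5566/53 ≈ 105.02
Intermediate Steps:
R = 15
N = -15 (N = -1*15 = -15)
O(v) = -15 + v²/53 (O(v) = v²/(28 + 25) - 15 = v²/53 - 15 = -15 + v²/53)
T = -5566/53 (T = 11*(-15 + (1/53)*(-17)²) = 11*(-15 + (1/53)*289) = 11*(-15 + 289/53) = 11*(-506/53) = -5566/53 ≈ -105.02)
-T = -1*(-5566/53) = 5566/53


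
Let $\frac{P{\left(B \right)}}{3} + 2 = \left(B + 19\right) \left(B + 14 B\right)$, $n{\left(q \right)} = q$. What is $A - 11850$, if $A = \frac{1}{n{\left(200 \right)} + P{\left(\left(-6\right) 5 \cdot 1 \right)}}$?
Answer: $- \frac{178271399}{15044} \approx -11850.0$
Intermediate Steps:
$P{\left(B \right)} = -6 + 45 B \left(19 + B\right)$ ($P{\left(B \right)} = -6 + 3 \left(B + 19\right) \left(B + 14 B\right) = -6 + 3 \left(19 + B\right) 15 B = -6 + 3 \cdot 15 B \left(19 + B\right) = -6 + 45 B \left(19 + B\right)$)
$A = \frac{1}{15044}$ ($A = \frac{1}{200 + \left(-6 + 45 \left(\left(-6\right) 5 \cdot 1\right)^{2} + 855 \left(-6\right) 5 \cdot 1\right)} = \frac{1}{200 + \left(-6 + 45 \left(\left(-30\right) 1\right)^{2} + 855 \left(\left(-30\right) 1\right)\right)} = \frac{1}{200 + \left(-6 + 45 \left(-30\right)^{2} + 855 \left(-30\right)\right)} = \frac{1}{200 - -14844} = \frac{1}{200 + 14844} = \frac{1}{15044} \approx 6.6472 \cdot 10^{-5}$)
$A - 11850 = \frac{1}{15044} - 11850 = - \frac{178271399}{15044}$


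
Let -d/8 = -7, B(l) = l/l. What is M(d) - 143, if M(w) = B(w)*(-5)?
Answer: -148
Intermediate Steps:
B(l) = 1
d = 56 (d = -8*(-7) = 56)
M(w) = -5 (M(w) = 1*(-5) = -5)
M(d) - 143 = -5 - 143 = -148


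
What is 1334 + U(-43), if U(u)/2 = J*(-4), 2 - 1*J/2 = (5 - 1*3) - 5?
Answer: 1254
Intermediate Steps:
J = 10 (J = 4 - 2*((5 - 1*3) - 5) = 4 - 2*((5 - 3) - 5) = 4 - 2*(2 - 5) = 4 - 2*(-3) = 4 + 6 = 10)
U(u) = -80 (U(u) = 2*(10*(-4)) = 2*(-40) = -80)
1334 + U(-43) = 1334 - 80 = 1254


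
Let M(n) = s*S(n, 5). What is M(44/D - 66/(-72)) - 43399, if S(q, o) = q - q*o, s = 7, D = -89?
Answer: -11590690/267 ≈ -43411.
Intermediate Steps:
S(q, o) = q - o*q
M(n) = -28*n (M(n) = 7*(n*(1 - 1*5)) = 7*(n*(1 - 5)) = 7*(n*(-4)) = 7*(-4*n) = -28*n)
M(44/D - 66/(-72)) - 43399 = -28*(44/(-89) - 66/(-72)) - 43399 = -28*(44*(-1/89) - 66*(-1/72)) - 43399 = -28*(-44/89 + 11/12) - 43399 = -28*451/1068 - 43399 = -3157/267 - 43399 = -11590690/267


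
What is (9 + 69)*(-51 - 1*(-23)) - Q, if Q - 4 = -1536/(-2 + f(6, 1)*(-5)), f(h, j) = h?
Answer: -2236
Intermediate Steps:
Q = 52 (Q = 4 - 1536/(-2 + 6*(-5)) = 4 - 1536/(-2 - 30) = 4 - 1536/(-32) = 4 - 1536*(-1)/32 = 4 - 192*(-¼) = 4 + 48 = 52)
(9 + 69)*(-51 - 1*(-23)) - Q = (9 + 69)*(-51 - 1*(-23)) - 1*52 = 78*(-51 + 23) - 52 = 78*(-28) - 52 = -2184 - 52 = -2236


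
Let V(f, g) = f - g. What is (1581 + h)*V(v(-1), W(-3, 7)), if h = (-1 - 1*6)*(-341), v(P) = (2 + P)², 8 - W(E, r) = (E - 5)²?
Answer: 226176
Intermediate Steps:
W(E, r) = 8 - (-5 + E)² (W(E, r) = 8 - (E - 5)² = 8 - (-5 + E)²)
h = 2387 (h = (-1 - 6)*(-341) = -7*(-341) = 2387)
(1581 + h)*V(v(-1), W(-3, 7)) = (1581 + 2387)*((2 - 1)² - (8 - (-5 - 3)²)) = 3968*(1² - (8 - 1*(-8)²)) = 3968*(1 - (8 - 1*64)) = 3968*(1 - (8 - 64)) = 3968*(1 - 1*(-56)) = 3968*(1 + 56) = 3968*57 = 226176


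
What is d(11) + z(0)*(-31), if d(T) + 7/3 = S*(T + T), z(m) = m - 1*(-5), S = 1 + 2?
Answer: -274/3 ≈ -91.333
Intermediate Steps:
S = 3
z(m) = 5 + m (z(m) = m + 5 = 5 + m)
d(T) = -7/3 + 6*T (d(T) = -7/3 + 3*(T + T) = -7/3 + 3*(2*T) = -7/3 + 6*T)
d(11) + z(0)*(-31) = (-7/3 + 6*11) + (5 + 0)*(-31) = (-7/3 + 66) + 5*(-31) = 191/3 - 155 = -274/3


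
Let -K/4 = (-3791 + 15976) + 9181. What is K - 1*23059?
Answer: -108523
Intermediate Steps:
K = -85464 (K = -4*((-3791 + 15976) + 9181) = -4*(12185 + 9181) = -4*21366 = -85464)
K - 1*23059 = -85464 - 1*23059 = -85464 - 23059 = -108523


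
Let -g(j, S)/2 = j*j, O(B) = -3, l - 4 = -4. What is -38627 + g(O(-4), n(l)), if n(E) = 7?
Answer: -38645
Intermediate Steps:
l = 0 (l = 4 - 4 = 0)
g(j, S) = -2*j² (g(j, S) = -2*j*j = -2*j²)
-38627 + g(O(-4), n(l)) = -38627 - 2*(-3)² = -38627 - 2*9 = -38627 - 18 = -38645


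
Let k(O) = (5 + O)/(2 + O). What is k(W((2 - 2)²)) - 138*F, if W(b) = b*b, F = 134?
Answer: -36979/2 ≈ -18490.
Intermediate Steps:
W(b) = b²
k(O) = (5 + O)/(2 + O)
k(W((2 - 2)²)) - 138*F = (5 + ((2 - 2)²)²)/(2 + ((2 - 2)²)²) - 138*134 = (5 + (0²)²)/(2 + (0²)²) - 18492 = (5 + 0²)/(2 + 0²) - 18492 = (5 + 0)/(2 + 0) - 18492 = 5/2 - 18492 = -36979/2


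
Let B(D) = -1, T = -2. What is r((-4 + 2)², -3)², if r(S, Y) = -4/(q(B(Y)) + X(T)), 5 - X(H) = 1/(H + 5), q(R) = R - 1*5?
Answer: 9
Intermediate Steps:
q(R) = -5 + R (q(R) = R - 5 = -5 + R)
X(H) = 5 - 1/(5 + H) (X(H) = 5 - 1/(H + 5) = 5 - 1/(5 + H))
r(S, Y) = 3 (r(S, Y) = -4/((-5 - 1) + (24 + 5*(-2))/(5 - 2)) = -4/(-6 + (24 - 10)/3) = -4/(-6 + (⅓)*14) = -4/(-6 + 14/3) = -4/(-4/3) = -4*(-¾) = 3)
r((-4 + 2)², -3)² = 3² = 9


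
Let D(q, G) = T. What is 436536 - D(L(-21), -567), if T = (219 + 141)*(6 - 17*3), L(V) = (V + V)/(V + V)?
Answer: 452736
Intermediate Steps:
L(V) = 1 (L(V) = (2*V)/((2*V)) = (2*V)*(1/(2*V)) = 1)
T = -16200 (T = 360*(6 - 51) = 360*(-45) = -16200)
D(q, G) = -16200
436536 - D(L(-21), -567) = 436536 - 1*(-16200) = 436536 + 16200 = 452736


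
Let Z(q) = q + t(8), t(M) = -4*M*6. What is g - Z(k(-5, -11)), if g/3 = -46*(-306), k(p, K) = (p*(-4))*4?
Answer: 42340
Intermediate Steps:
k(p, K) = -16*p (k(p, K) = -4*p*4 = -16*p)
t(M) = -24*M
Z(q) = -192 + q (Z(q) = q - 24*8 = q - 192 = -192 + q)
g = 42228 (g = 3*(-46*(-306)) = 3*14076 = 42228)
g - Z(k(-5, -11)) = 42228 - (-192 - 16*(-5)) = 42228 - (-192 + 80) = 42228 - 1*(-112) = 42228 + 112 = 42340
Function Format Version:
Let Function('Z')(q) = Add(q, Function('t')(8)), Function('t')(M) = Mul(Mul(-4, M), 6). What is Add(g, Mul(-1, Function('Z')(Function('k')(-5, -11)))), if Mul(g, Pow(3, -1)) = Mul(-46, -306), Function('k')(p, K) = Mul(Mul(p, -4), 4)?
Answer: 42340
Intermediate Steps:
Function('k')(p, K) = Mul(-16, p) (Function('k')(p, K) = Mul(Mul(-4, p), 4) = Mul(-16, p))
Function('t')(M) = Mul(-24, M)
Function('Z')(q) = Add(-192, q) (Function('Z')(q) = Add(q, Mul(-24, 8)) = Add(q, -192) = Add(-192, q))
g = 42228 (g = Mul(3, Mul(-46, -306)) = Mul(3, 14076) = 42228)
Add(g, Mul(-1, Function('Z')(Function('k')(-5, -11)))) = Add(42228, Mul(-1, Add(-192, Mul(-16, -5)))) = Add(42228, Mul(-1, Add(-192, 80))) = Add(42228, Mul(-1, -112)) = Add(42228, 112) = 42340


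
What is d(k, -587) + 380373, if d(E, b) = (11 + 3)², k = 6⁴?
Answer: 380569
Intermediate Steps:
k = 1296
d(E, b) = 196 (d(E, b) = 14² = 196)
d(k, -587) + 380373 = 196 + 380373 = 380569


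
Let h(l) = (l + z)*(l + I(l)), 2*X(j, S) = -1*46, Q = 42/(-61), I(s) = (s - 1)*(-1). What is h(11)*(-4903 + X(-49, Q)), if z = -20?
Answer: 44334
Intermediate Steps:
I(s) = 1 - s (I(s) = (-1 + s)*(-1) = 1 - s)
Q = -42/61 (Q = 42*(-1/61) = -42/61 ≈ -0.68852)
X(j, S) = -23 (X(j, S) = (-1*46)/2 = (1/2)*(-46) = -23)
h(l) = -20 + l (h(l) = (l - 20)*(l + (1 - l)) = (-20 + l)*1 = -20 + l)
h(11)*(-4903 + X(-49, Q)) = (-20 + 11)*(-4903 - 23) = -9*(-4926) = 44334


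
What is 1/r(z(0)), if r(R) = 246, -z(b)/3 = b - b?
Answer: 1/246 ≈ 0.0040650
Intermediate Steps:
z(b) = 0 (z(b) = -3*(b - b) = -3*0 = 0)
1/r(z(0)) = 1/246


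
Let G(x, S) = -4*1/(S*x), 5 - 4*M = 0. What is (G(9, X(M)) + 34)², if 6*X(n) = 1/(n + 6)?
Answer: 1936/9 ≈ 215.11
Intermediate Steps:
M = 5/4 (M = 5/4 - ¼*0 = 5/4 + 0 = 5/4 ≈ 1.2500)
X(n) = 1/(6*(6 + n)) (X(n) = 1/(6*(n + 6)) = 1/(6*(6 + n)))
G(x, S) = -4/(S*x) (G(x, S) = -4*1/(S*x) = -4/(S*x))
(G(9, X(M)) + 34)² = (-4/(1/(6*(6 + 5/4))*9) + 34)² = (-4*⅑/1/(6*(29/4)) + 34)² = (-4*⅑/(⅙)*(4/29) + 34)² = (-4*⅑/2/87 + 34)² = (-4*87/2*⅑ + 34)² = (-58/3 + 34)² = (44/3)² = 1936/9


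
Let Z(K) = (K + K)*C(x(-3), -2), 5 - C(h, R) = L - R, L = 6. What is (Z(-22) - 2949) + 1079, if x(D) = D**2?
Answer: -1738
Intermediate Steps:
C(h, R) = -1 + R (C(h, R) = 5 - (6 - R) = 5 + (-6 + R) = -1 + R)
Z(K) = -6*K (Z(K) = (K + K)*(-1 - 2) = (2*K)*(-3) = -6*K)
(Z(-22) - 2949) + 1079 = (-6*(-22) - 2949) + 1079 = (132 - 2949) + 1079 = -2817 + 1079 = -1738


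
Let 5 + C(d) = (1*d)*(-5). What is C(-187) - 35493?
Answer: -34563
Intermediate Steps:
C(d) = -5 - 5*d (C(d) = -5 + (1*d)*(-5) = -5 + d*(-5) = -5 - 5*d)
C(-187) - 35493 = (-5 - 5*(-187)) - 35493 = (-5 + 935) - 35493 = 930 - 35493 = -34563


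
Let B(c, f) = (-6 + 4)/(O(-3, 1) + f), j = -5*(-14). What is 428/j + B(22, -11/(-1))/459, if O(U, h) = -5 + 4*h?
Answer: 98219/16065 ≈ 6.1138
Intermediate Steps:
j = 70
B(c, f) = -2/(-1 + f) (B(c, f) = (-6 + 4)/((-5 + 4*1) + f) = -2/((-5 + 4) + f) = -2/(-1 + f))
428/j + B(22, -11/(-1))/459 = 428/70 - 2/(-1 - 11/(-1))/459 = 428*(1/70) - 2/(-1 - 11*(-1))*(1/459) = 214/35 - 2/(-1 + 11)*(1/459) = 214/35 - 2/10*(1/459) = 214/35 - 2*⅒*(1/459) = 214/35 - ⅕*1/459 = 214/35 - 1/2295 = 98219/16065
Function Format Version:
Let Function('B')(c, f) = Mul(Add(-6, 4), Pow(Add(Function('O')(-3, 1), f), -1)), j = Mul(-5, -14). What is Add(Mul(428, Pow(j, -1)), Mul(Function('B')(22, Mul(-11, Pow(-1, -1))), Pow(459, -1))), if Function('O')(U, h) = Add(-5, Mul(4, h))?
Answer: Rational(98219, 16065) ≈ 6.1138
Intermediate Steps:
j = 70
Function('B')(c, f) = Mul(-2, Pow(Add(-1, f), -1)) (Function('B')(c, f) = Mul(Add(-6, 4), Pow(Add(Add(-5, Mul(4, 1)), f), -1)) = Mul(-2, Pow(Add(Add(-5, 4), f), -1)) = Mul(-2, Pow(Add(-1, f), -1)))
Add(Mul(428, Pow(j, -1)), Mul(Function('B')(22, Mul(-11, Pow(-1, -1))), Pow(459, -1))) = Add(Mul(428, Pow(70, -1)), Mul(Mul(-2, Pow(Add(-1, Mul(-11, Pow(-1, -1))), -1)), Pow(459, -1))) = Add(Mul(428, Rational(1, 70)), Mul(Mul(-2, Pow(Add(-1, Mul(-11, -1)), -1)), Rational(1, 459))) = Add(Rational(214, 35), Mul(Mul(-2, Pow(Add(-1, 11), -1)), Rational(1, 459))) = Add(Rational(214, 35), Mul(Mul(-2, Pow(10, -1)), Rational(1, 459))) = Add(Rational(214, 35), Mul(Mul(-2, Rational(1, 10)), Rational(1, 459))) = Add(Rational(214, 35), Mul(Rational(-1, 5), Rational(1, 459))) = Add(Rational(214, 35), Rational(-1, 2295)) = Rational(98219, 16065)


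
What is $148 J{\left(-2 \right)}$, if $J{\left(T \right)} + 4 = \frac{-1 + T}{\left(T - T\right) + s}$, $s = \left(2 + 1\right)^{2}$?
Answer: $- \frac{1924}{3} \approx -641.33$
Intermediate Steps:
$s = 9$ ($s = 3^{2} = 9$)
$J{\left(T \right)} = - \frac{37}{9} + \frac{T}{9}$ ($J{\left(T \right)} = -4 + \frac{-1 + T}{\left(T - T\right) + 9} = -4 + \frac{-1 + T}{0 + 9} = -4 + \frac{-1 + T}{9} = -4 + \left(-1 + T\right) \frac{1}{9} = -4 + \left(- \frac{1}{9} + \frac{T}{9}\right) = - \frac{37}{9} + \frac{T}{9}$)
$148 J{\left(-2 \right)} = 148 \left(- \frac{37}{9} + \frac{1}{9} \left(-2\right)\right) = 148 \left(- \frac{37}{9} - \frac{2}{9}\right) = 148 \left(- \frac{13}{3}\right) = - \frac{1924}{3}$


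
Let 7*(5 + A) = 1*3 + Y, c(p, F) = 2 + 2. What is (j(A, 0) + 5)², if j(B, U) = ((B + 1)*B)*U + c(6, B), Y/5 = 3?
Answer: 81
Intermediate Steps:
Y = 15 (Y = 5*3 = 15)
c(p, F) = 4
A = -17/7 (A = -5 + (1*3 + 15)/7 = -5 + (3 + 15)/7 = -5 + (⅐)*18 = -5 + 18/7 = -17/7 ≈ -2.4286)
j(B, U) = 4 + B*U*(1 + B) (j(B, U) = ((B + 1)*B)*U + 4 = ((1 + B)*B)*U + 4 = (B*(1 + B))*U + 4 = B*U*(1 + B) + 4 = 4 + B*U*(1 + B))
(j(A, 0) + 5)² = ((4 - 17/7*0 + 0*(-17/7)²) + 5)² = ((4 + 0 + 0*(289/49)) + 5)² = ((4 + 0 + 0) + 5)² = (4 + 5)² = 9² = 81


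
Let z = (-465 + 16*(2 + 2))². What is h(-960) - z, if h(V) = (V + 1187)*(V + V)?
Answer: -596641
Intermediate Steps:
z = 160801 (z = (-465 + 16*4)² = (-465 + 64)² = (-401)² = 160801)
h(V) = 2*V*(1187 + V) (h(V) = (1187 + V)*(2*V) = 2*V*(1187 + V))
h(-960) - z = 2*(-960)*(1187 - 960) - 1*160801 = 2*(-960)*227 - 160801 = -435840 - 160801 = -596641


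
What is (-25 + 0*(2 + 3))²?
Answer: 625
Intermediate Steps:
(-25 + 0*(2 + 3))² = (-25 + 0*5)² = (-25 + 0)² = (-25)² = 625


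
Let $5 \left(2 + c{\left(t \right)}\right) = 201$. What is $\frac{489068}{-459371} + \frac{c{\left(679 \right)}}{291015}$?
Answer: $- \frac{711542880239}{668419257825} \approx -1.0645$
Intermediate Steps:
$c{\left(t \right)} = \frac{191}{5}$ ($c{\left(t \right)} = -2 + \frac{1}{5} \cdot 201 = -2 + \frac{201}{5} = \frac{191}{5}$)
$\frac{489068}{-459371} + \frac{c{\left(679 \right)}}{291015} = \frac{489068}{-459371} + \frac{191}{5 \cdot 291015} = 489068 \left(- \frac{1}{459371}\right) + \frac{191}{5} \cdot \frac{1}{291015} = - \frac{489068}{459371} + \frac{191}{1455075} = - \frac{711542880239}{668419257825}$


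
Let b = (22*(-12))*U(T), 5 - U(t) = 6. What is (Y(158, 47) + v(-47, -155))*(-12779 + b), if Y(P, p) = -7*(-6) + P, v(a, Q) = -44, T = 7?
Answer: -1952340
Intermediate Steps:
U(t) = -1 (U(t) = 5 - 1*6 = 5 - 6 = -1)
Y(P, p) = 42 + P
b = 264 (b = (22*(-12))*(-1) = -264*(-1) = 264)
(Y(158, 47) + v(-47, -155))*(-12779 + b) = ((42 + 158) - 44)*(-12779 + 264) = (200 - 44)*(-12515) = 156*(-12515) = -1952340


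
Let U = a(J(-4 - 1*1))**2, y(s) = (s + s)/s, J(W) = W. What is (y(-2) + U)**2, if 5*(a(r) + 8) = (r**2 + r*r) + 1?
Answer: 29241/625 ≈ 46.786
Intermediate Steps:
y(s) = 2 (y(s) = (2*s)/s = 2)
a(r) = -39/5 + 2*r**2/5 (a(r) = -8 + ((r**2 + r*r) + 1)/5 = -8 + ((r**2 + r**2) + 1)/5 = -8 + (2*r**2 + 1)/5 = -8 + (1 + 2*r**2)/5 = -8 + (1/5 + 2*r**2/5) = -39/5 + 2*r**2/5)
U = 121/25 (U = (-39/5 + 2*(-4 - 1*1)**2/5)**2 = (-39/5 + 2*(-4 - 1)**2/5)**2 = (-39/5 + (2/5)*(-5)**2)**2 = (-39/5 + (2/5)*25)**2 = (-39/5 + 10)**2 = (11/5)**2 = 121/25 ≈ 4.8400)
(y(-2) + U)**2 = (2 + 121/25)**2 = (171/25)**2 = 29241/625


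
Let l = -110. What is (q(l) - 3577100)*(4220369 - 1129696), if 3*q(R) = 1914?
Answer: -11053674538926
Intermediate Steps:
q(R) = 638 (q(R) = (⅓)*1914 = 638)
(q(l) - 3577100)*(4220369 - 1129696) = (638 - 3577100)*(4220369 - 1129696) = -3576462*3090673 = -11053674538926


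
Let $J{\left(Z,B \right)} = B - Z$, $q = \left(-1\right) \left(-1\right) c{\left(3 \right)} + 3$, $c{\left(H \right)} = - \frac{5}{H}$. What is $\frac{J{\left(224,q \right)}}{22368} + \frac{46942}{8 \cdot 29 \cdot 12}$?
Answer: $\frac{16396543}{973008} \approx 16.851$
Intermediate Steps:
$q = \frac{4}{3}$ ($q = \left(-1\right) \left(-1\right) \left(- \frac{5}{3}\right) + 3 = 1 \left(\left(-5\right) \frac{1}{3}\right) + 3 = 1 \left(- \frac{5}{3}\right) + 3 = - \frac{5}{3} + 3 = \frac{4}{3} \approx 1.3333$)
$\frac{J{\left(224,q \right)}}{22368} + \frac{46942}{8 \cdot 29 \cdot 12} = \frac{\frac{4}{3} - 224}{22368} + \frac{46942}{8 \cdot 29 \cdot 12} = \left(\frac{4}{3} - 224\right) \frac{1}{22368} + \frac{46942}{232 \cdot 12} = \left(- \frac{668}{3}\right) \frac{1}{22368} + \frac{46942}{2784} = - \frac{167}{16776} + 46942 \cdot \frac{1}{2784} = - \frac{167}{16776} + \frac{23471}{1392} = \frac{16396543}{973008}$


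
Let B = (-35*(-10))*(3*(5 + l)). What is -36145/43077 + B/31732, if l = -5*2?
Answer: -686553695/683459682 ≈ -1.0045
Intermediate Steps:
l = -10
B = -5250 (B = (-35*(-10))*(3*(5 - 10)) = 350*(3*(-5)) = 350*(-15) = -5250)
-36145/43077 + B/31732 = -36145/43077 - 5250/31732 = -36145*1/43077 - 5250*1/31732 = -36145/43077 - 2625/15866 = -686553695/683459682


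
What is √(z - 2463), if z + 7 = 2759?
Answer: 17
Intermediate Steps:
z = 2752 (z = -7 + 2759 = 2752)
√(z - 2463) = √(2752 - 2463) = √289 = 17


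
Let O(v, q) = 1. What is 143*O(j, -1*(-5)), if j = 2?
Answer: 143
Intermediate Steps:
143*O(j, -1*(-5)) = 143*1 = 143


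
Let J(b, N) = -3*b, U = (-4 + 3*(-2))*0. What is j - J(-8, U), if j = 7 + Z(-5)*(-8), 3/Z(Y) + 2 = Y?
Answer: -95/7 ≈ -13.571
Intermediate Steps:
Z(Y) = 3/(-2 + Y)
j = 73/7 (j = 7 + (3/(-2 - 5))*(-8) = 7 + (3/(-7))*(-8) = 7 + (3*(-1/7))*(-8) = 7 - 3/7*(-8) = 7 + 24/7 = 73/7 ≈ 10.429)
U = 0 (U = (-4 - 6)*0 = -10*0 = 0)
j - J(-8, U) = 73/7 - (-3)*(-8) = 73/7 - 1*24 = 73/7 - 24 = -95/7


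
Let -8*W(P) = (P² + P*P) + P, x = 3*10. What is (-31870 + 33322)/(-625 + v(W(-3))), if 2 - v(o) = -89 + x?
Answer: -121/47 ≈ -2.5745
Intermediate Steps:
x = 30
W(P) = -P²/4 - P/8 (W(P) = -((P² + P*P) + P)/8 = -((P² + P²) + P)/8 = -(2*P² + P)/8 = -(P + 2*P²)/8 = -P²/4 - P/8)
v(o) = 61 (v(o) = 2 - (-89 + 30) = 2 - 1*(-59) = 2 + 59 = 61)
(-31870 + 33322)/(-625 + v(W(-3))) = (-31870 + 33322)/(-625 + 61) = 1452/(-564) = 1452*(-1/564) = -121/47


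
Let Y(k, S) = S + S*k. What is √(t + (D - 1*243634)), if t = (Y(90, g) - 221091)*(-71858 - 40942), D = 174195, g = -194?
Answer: √26930366561 ≈ 1.6410e+5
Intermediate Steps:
t = 26930436000 (t = (-194*(1 + 90) - 221091)*(-71858 - 40942) = (-194*91 - 221091)*(-112800) = (-17654 - 221091)*(-112800) = -238745*(-112800) = 26930436000)
√(t + (D - 1*243634)) = √(26930436000 + (174195 - 1*243634)) = √(26930436000 + (174195 - 243634)) = √(26930436000 - 69439) = √26930366561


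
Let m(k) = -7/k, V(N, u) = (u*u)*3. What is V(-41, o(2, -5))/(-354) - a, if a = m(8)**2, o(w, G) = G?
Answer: -3691/3776 ≈ -0.97749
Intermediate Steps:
V(N, u) = 3*u**2 (V(N, u) = u**2*3 = 3*u**2)
a = 49/64 (a = (-7/8)**2 = 49/64 ≈ 0.76563)
V(-41, o(2, -5))/(-354) - a = (3*(-5)**2)/(-354) - 1*49/64 = (3*25)*(-1/354) - 49/64 = 75*(-1/354) - 49/64 = -25/118 - 49/64 = -3691/3776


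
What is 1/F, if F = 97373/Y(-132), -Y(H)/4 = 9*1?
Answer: -36/97373 ≈ -0.00036971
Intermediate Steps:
Y(H) = -36
F = -97373/36 (F = 97373/(-36) = 97373*(-1/36) = -97373/36 ≈ -2704.8)
1/F = 1/(-97373/36) = -36/97373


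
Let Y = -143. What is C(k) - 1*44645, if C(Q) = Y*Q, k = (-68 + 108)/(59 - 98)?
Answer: -133495/3 ≈ -44498.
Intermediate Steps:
k = -40/39 (k = 40/(-39) = 40*(-1/39) = -40/39 ≈ -1.0256)
C(Q) = -143*Q
C(k) - 1*44645 = -143*(-40/39) - 1*44645 = 440/3 - 44645 = -133495/3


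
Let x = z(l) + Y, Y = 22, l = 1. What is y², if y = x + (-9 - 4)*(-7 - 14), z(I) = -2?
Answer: 85849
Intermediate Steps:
x = 20 (x = -2 + 22 = 20)
y = 293 (y = 20 + (-9 - 4)*(-7 - 14) = 20 - 13*(-21) = 20 + 273 = 293)
y² = 293² = 85849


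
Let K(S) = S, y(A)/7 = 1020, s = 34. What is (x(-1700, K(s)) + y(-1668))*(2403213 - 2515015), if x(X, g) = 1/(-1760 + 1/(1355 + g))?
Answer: -1951472725179942/2444639 ≈ -7.9827e+8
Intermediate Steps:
y(A) = 7140 (y(A) = 7*1020 = 7140)
(x(-1700, K(s)) + y(-1668))*(2403213 - 2515015) = ((-1355 - 1*34)/(2384799 + 1760*34) + 7140)*(2403213 - 2515015) = ((-1355 - 34)/(2384799 + 59840) + 7140)*(-111802) = (-1389/2444639 + 7140)*(-111802) = (17454721071/2444639)*(-111802) = -1951472725179942/2444639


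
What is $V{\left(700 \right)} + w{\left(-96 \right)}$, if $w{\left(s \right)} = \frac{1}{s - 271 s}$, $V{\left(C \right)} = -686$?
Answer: $- \frac{17781119}{25920} \approx -686.0$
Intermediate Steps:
$w{\left(s \right)} = - \frac{1}{270 s}$ ($w{\left(s \right)} = \frac{1}{s - 271 s} = \frac{1}{\left(-270\right) s} = - \frac{1}{270 s}$)
$V{\left(700 \right)} + w{\left(-96 \right)} = -686 - \frac{1}{270 \left(-96\right)} = -686 - - \frac{1}{25920} = -686 + \frac{1}{25920} = - \frac{17781119}{25920}$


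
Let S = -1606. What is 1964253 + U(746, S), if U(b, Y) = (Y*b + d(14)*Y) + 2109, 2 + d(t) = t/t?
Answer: 769892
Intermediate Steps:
d(t) = -1 (d(t) = -2 + t/t = -2 + 1 = -1)
U(b, Y) = 2109 - Y + Y*b (U(b, Y) = (Y*b - Y) + 2109 = (-Y + Y*b) + 2109 = 2109 - Y + Y*b)
1964253 + U(746, S) = 1964253 + (2109 - 1*(-1606) - 1606*746) = 1964253 + (2109 + 1606 - 1198076) = 1964253 - 1194361 = 769892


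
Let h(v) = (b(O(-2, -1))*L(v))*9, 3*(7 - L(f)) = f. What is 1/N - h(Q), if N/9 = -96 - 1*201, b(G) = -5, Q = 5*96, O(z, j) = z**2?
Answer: -18403606/2673 ≈ -6885.0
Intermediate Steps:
L(f) = 7 - f/3
Q = 480
N = -2673 (N = 9*(-96 - 1*201) = 9*(-96 - 201) = 9*(-297) = -2673)
h(v) = -315 + 15*v (h(v) = -5*(7 - v/3)*9 = (-35 + 5*v/3)*9 = -315 + 15*v)
1/N - h(Q) = 1/(-2673) - (-315 + 15*480) = -1/2673 - (-315 + 7200) = -1/2673 - 1*6885 = -1/2673 - 6885 = -18403606/2673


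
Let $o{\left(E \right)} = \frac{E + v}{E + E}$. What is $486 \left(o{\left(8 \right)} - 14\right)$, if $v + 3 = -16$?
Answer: $- \frac{57105}{8} \approx -7138.1$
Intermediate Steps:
$v = -19$ ($v = -3 - 16 = -19$)
$o{\left(E \right)} = \frac{-19 + E}{2 E}$ ($o{\left(E \right)} = \frac{E - 19}{E + E} = \frac{-19 + E}{2 E}$)
$486 \left(o{\left(8 \right)} - 14\right) = 486 \left(\frac{-19 + 8}{2 \cdot 8} - 14\right) = 486 \left(\frac{1}{2} \cdot \frac{1}{8} \left(-11\right) - 14\right) = 486 \left(- \frac{11}{16} - 14\right) = 486 \left(- \frac{235}{16}\right) = - \frac{57105}{8}$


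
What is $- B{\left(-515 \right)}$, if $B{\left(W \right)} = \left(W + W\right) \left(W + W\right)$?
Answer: $-1060900$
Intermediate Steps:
$B{\left(W \right)} = 4 W^{2}$ ($B{\left(W \right)} = 2 W 2 W = 4 W^{2}$)
$- B{\left(-515 \right)} = - 4 \left(-515\right)^{2} = - 4 \cdot 265225 = \left(-1\right) 1060900 = -1060900$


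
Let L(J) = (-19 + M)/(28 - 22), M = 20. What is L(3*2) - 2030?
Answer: -12179/6 ≈ -2029.8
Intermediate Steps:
L(J) = ⅙ (L(J) = (-19 + 20)/(28 - 22) = 1/6 = 1*(⅙) = ⅙)
L(3*2) - 2030 = ⅙ - 2030 = -12179/6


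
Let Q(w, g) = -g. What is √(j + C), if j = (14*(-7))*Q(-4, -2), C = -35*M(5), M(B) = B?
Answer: I*√371 ≈ 19.261*I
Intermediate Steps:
C = -175 (C = -35*5 = -175)
j = -196 (j = (14*(-7))*(-1*(-2)) = -98*2 = -196)
√(j + C) = √(-196 - 175) = √(-371) = I*√371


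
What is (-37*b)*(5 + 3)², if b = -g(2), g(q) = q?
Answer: 4736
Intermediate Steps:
b = -2 (b = -1*2 = -2)
(-37*b)*(5 + 3)² = (-37*(-2))*(5 + 3)² = 74*8² = 74*64 = 4736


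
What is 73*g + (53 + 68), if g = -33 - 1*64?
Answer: -6960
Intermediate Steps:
g = -97 (g = -33 - 64 = -97)
73*g + (53 + 68) = 73*(-97) + (53 + 68) = -7081 + 121 = -6960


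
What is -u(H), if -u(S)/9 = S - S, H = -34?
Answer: 0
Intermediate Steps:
u(S) = 0 (u(S) = -9*(S - S) = -9*0 = 0)
-u(H) = -1*0 = 0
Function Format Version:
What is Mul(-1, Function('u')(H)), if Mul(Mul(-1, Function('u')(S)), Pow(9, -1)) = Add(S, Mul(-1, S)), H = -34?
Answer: 0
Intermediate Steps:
Function('u')(S) = 0 (Function('u')(S) = Mul(-9, Add(S, Mul(-1, S))) = Mul(-9, 0) = 0)
Mul(-1, Function('u')(H)) = Mul(-1, 0) = 0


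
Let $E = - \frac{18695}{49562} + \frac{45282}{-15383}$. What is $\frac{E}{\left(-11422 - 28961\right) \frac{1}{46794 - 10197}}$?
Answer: $\frac{30886058510131}{10262831243406} \approx 3.0095$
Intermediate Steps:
$E = - \frac{2531851669}{762412246}$ ($E = \left(-18695\right) \frac{1}{49562} + 45282 \left(- \frac{1}{15383}\right) = - \frac{18695}{49562} - \frac{45282}{15383} = - \frac{2531851669}{762412246} \approx -3.3208$)
$\frac{E}{\left(-11422 - 28961\right) \frac{1}{46794 - 10197}} = - \frac{2531851669}{762412246 \frac{-11422 - 28961}{46794 - 10197}} = - \frac{2531851669}{762412246 \left(- \frac{40383}{36597}\right)} = - \frac{2531851669}{762412246 \left(\left(-40383\right) \frac{1}{36597}\right)} = - \frac{2531851669}{762412246 \left(- \frac{13461}{12199}\right)} = \left(- \frac{2531851669}{762412246}\right) \left(- \frac{12199}{13461}\right) = \frac{30886058510131}{10262831243406}$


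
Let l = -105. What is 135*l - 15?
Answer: -14190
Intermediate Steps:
135*l - 15 = 135*(-105) - 15 = -14175 - 15 = -14190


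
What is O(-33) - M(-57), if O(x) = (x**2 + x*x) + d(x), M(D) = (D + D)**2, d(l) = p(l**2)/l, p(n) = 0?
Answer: -10818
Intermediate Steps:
d(l) = 0 (d(l) = 0/l = 0)
M(D) = 4*D**2 (M(D) = (2*D)**2 = 4*D**2)
O(x) = 2*x**2 (O(x) = (x**2 + x*x) + 0 = (x**2 + x**2) + 0 = 2*x**2 + 0 = 2*x**2)
O(-33) - M(-57) = 2*(-33)**2 - 4*(-57)**2 = 2*1089 - 4*3249 = 2178 - 1*12996 = 2178 - 12996 = -10818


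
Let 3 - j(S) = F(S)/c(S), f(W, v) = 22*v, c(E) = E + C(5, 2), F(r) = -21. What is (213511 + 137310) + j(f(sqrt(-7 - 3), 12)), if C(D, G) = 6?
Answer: 31574167/90 ≈ 3.5082e+5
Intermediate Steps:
c(E) = 6 + E (c(E) = E + 6 = 6 + E)
j(S) = 3 + 21/(6 + S) (j(S) = 3 - (-21)/(6 + S) = 3 + 21/(6 + S))
(213511 + 137310) + j(f(sqrt(-7 - 3), 12)) = (213511 + 137310) + 3*(13 + 22*12)/(6 + 22*12) = 350821 + 3*(13 + 264)/(6 + 264) = 350821 + 3*277/270 = 350821 + 3*(1/270)*277 = 350821 + 277/90 = 31574167/90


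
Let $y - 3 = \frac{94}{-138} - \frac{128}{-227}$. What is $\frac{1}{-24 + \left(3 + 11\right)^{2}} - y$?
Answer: $- \frac{7750481}{2694036} \approx -2.8769$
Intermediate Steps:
$y = \frac{45152}{15663}$ ($y = 3 + \left(\frac{94}{-138} - \frac{128}{-227}\right) = 3 + \left(94 \left(- \frac{1}{138}\right) - - \frac{128}{227}\right) = 3 + \left(- \frac{47}{69} + \frac{128}{227}\right) = 3 - \frac{1837}{15663} = \frac{45152}{15663} \approx 2.8827$)
$\frac{1}{-24 + \left(3 + 11\right)^{2}} - y = \frac{1}{-24 + \left(3 + 11\right)^{2}} - \frac{45152}{15663} = \frac{1}{-24 + 14^{2}} - \frac{45152}{15663} = \frac{1}{-24 + 196} - \frac{45152}{15663} = \frac{1}{172} - \frac{45152}{15663} = - \frac{7750481}{2694036}$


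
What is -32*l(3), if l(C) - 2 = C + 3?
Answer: -256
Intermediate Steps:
l(C) = 5 + C (l(C) = 2 + (C + 3) = 2 + (3 + C) = 5 + C)
-32*l(3) = -32*(5 + 3) = -32*8 = -256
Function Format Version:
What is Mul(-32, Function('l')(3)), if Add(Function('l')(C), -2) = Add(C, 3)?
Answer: -256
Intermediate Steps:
Function('l')(C) = Add(5, C) (Function('l')(C) = Add(2, Add(C, 3)) = Add(2, Add(3, C)) = Add(5, C))
Mul(-32, Function('l')(3)) = Mul(-32, Add(5, 3)) = Mul(-32, 8) = -256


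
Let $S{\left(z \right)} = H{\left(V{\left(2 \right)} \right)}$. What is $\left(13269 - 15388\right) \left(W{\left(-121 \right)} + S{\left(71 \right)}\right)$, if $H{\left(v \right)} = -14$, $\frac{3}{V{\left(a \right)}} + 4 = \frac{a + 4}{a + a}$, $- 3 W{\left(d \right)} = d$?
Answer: $- \frac{167401}{3} \approx -55800.0$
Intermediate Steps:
$W{\left(d \right)} = - \frac{d}{3}$
$V{\left(a \right)} = \frac{3}{-4 + \frac{4 + a}{2 a}}$ ($V{\left(a \right)} = \frac{3}{-4 + \frac{a + 4}{a + a}} = \frac{3}{-4 + \frac{4 + a}{2 a}}$)
$S{\left(z \right)} = -14$
$\left(13269 - 15388\right) \left(W{\left(-121 \right)} + S{\left(71 \right)}\right) = \left(13269 - 15388\right) \left(\left(- \frac{1}{3}\right) \left(-121\right) - 14\right) = - 2119 \left(\frac{121}{3} - 14\right) = \left(-2119\right) \frac{79}{3} = - \frac{167401}{3}$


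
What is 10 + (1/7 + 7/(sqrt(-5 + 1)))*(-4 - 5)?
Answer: 61/7 + 63*I/2 ≈ 8.7143 + 31.5*I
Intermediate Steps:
10 + (1/7 + 7/(sqrt(-5 + 1)))*(-4 - 5) = 10 + (1*(1/7) + 7/(sqrt(-4)))*(-9) = 10 + (1/7 + 7/((2*I)))*(-9) = 10 + (1/7 + 7*(-I/2))*(-9) = 10 + (1/7 - 7*I/2)*(-9) = 10 + (-9/7 + 63*I/2) = 61/7 + 63*I/2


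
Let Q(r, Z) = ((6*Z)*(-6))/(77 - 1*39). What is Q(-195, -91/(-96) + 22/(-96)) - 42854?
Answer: -13027823/304 ≈ -42855.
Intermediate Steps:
Q(r, Z) = -18*Z/19 (Q(r, Z) = (-36*Z)/(77 - 39) = -36*Z/38 = -36*Z*(1/38) = -18*Z/19)
Q(-195, -91/(-96) + 22/(-96)) - 42854 = -18*(-91/(-96) + 22/(-96))/19 - 42854 = -18*(-91*(-1/96) + 22*(-1/96))/19 - 42854 = -18*(91/96 - 11/48)/19 - 42854 = -18/19*23/32 - 42854 = -207/304 - 42854 = -13027823/304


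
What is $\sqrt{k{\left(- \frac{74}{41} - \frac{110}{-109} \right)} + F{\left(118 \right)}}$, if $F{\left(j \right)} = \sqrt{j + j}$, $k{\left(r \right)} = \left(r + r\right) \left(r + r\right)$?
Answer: $\frac{\sqrt{50580544 + 39943922 \sqrt{59}}}{4469} \approx 4.2302$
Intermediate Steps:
$k{\left(r \right)} = 4 r^{2}$ ($k{\left(r \right)} = 2 r 2 r = 4 r^{2}$)
$F{\left(j \right)} = \sqrt{2} \sqrt{j}$ ($F{\left(j \right)} = \sqrt{2 j} = \sqrt{2} \sqrt{j}$)
$\sqrt{k{\left(- \frac{74}{41} - \frac{110}{-109} \right)} + F{\left(118 \right)}} = \sqrt{4 \left(- \frac{74}{41} - \frac{110}{-109}\right)^{2} + \sqrt{2} \sqrt{118}} = \sqrt{4 \left(\left(-74\right) \frac{1}{41} - - \frac{110}{109}\right)^{2} + 2 \sqrt{59}} = \sqrt{4 \left(- \frac{74}{41} + \frac{110}{109}\right)^{2} + 2 \sqrt{59}} = \sqrt{4 \left(- \frac{3556}{4469}\right)^{2} + 2 \sqrt{59}} = \sqrt{4 \cdot \frac{12645136}{19971961} + 2 \sqrt{59}} = \sqrt{\frac{50580544}{19971961} + 2 \sqrt{59}}$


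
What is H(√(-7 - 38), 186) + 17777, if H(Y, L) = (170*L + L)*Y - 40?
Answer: 17737 + 95418*I*√5 ≈ 17737.0 + 2.1336e+5*I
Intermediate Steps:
H(Y, L) = -40 + 171*L*Y (H(Y, L) = (171*L)*Y - 40 = 171*L*Y - 40 = -40 + 171*L*Y)
H(√(-7 - 38), 186) + 17777 = (-40 + 171*186*√(-7 - 38)) + 17777 = (-40 + 171*186*√(-45)) + 17777 = (-40 + 171*186*(3*I*√5)) + 17777 = (-40 + 95418*I*√5) + 17777 = 17737 + 95418*I*√5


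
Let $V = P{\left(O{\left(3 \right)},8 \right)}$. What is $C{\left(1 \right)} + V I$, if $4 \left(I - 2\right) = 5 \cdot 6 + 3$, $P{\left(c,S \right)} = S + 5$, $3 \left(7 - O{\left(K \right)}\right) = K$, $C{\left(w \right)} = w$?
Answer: $\frac{537}{4} \approx 134.25$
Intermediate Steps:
$O{\left(K \right)} = 7 - \frac{K}{3}$
$P{\left(c,S \right)} = 5 + S$
$I = \frac{41}{4}$ ($I = 2 + \frac{5 \cdot 6 + 3}{4} = 2 + \frac{30 + 3}{4} = 2 + \frac{1}{4} \cdot 33 = 2 + \frac{33}{4} = \frac{41}{4} \approx 10.25$)
$V = 13$ ($V = 5 + 8 = 13$)
$C{\left(1 \right)} + V I = 1 + 13 \cdot \frac{41}{4} = 1 + \frac{533}{4} = \frac{537}{4}$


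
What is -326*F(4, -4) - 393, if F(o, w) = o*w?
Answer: 4823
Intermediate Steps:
-326*F(4, -4) - 393 = -1304*(-4) - 393 = -326*(-16) - 393 = 5216 - 393 = 4823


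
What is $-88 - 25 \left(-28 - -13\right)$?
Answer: $287$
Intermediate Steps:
$-88 - 25 \left(-28 - -13\right) = -88 - 25 \left(-28 + 13\right) = -88 - -375 = -88 + 375 = 287$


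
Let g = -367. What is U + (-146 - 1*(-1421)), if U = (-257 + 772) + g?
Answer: 1423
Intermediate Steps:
U = 148 (U = (-257 + 772) - 367 = 515 - 367 = 148)
U + (-146 - 1*(-1421)) = 148 + (-146 - 1*(-1421)) = 148 + (-146 + 1421) = 148 + 1275 = 1423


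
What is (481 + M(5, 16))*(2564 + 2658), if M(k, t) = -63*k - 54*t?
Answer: -3644956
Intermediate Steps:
(481 + M(5, 16))*(2564 + 2658) = (481 + (-63*5 - 54*16))*(2564 + 2658) = (481 + (-315 - 864))*5222 = (481 - 1179)*5222 = -698*5222 = -3644956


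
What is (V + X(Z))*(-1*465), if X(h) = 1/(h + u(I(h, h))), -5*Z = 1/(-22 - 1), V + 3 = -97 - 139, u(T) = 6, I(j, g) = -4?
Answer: 76740810/691 ≈ 1.1106e+5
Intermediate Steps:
V = -239 (V = -3 + (-97 - 139) = -3 - 236 = -239)
Z = 1/115 (Z = -1/(5*(-22 - 1)) = -1/5/(-23) = -1/5*(-1/23) = 1/115 ≈ 0.0086956)
X(h) = 1/(6 + h) (X(h) = 1/(h + 6) = 1/(6 + h))
(V + X(Z))*(-1*465) = (-239 + 1/(6 + 1/115))*(-1*465) = (-239 + 1/(691/115))*(-465) = (-239 + 115/691)*(-465) = -165034/691*(-465) = 76740810/691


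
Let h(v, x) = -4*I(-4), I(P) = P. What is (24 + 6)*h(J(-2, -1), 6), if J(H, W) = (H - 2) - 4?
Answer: 480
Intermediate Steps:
J(H, W) = -6 + H (J(H, W) = (-2 + H) - 4 = -6 + H)
h(v, x) = 16 (h(v, x) = -4*(-4) = 16)
(24 + 6)*h(J(-2, -1), 6) = (24 + 6)*16 = 30*16 = 480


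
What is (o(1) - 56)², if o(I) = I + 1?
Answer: 2916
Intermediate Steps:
o(I) = 1 + I
(o(1) - 56)² = ((1 + 1) - 56)² = (2 - 56)² = (-54)² = 2916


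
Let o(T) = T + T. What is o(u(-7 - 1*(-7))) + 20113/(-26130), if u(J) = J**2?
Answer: -20113/26130 ≈ -0.76973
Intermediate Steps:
o(T) = 2*T
o(u(-7 - 1*(-7))) + 20113/(-26130) = 2*(-7 - 1*(-7))**2 + 20113/(-26130) = 2*(-7 + 7)**2 + 20113*(-1/26130) = 2*0**2 - 20113/26130 = 2*0 - 20113/26130 = 0 - 20113/26130 = -20113/26130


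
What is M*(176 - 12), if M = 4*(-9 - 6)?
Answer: -9840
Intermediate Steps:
M = -60 (M = 4*(-15) = -60)
M*(176 - 12) = -60*(176 - 12) = -60*164 = -9840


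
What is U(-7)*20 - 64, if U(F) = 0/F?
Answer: -64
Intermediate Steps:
U(F) = 0
U(-7)*20 - 64 = 0*20 - 64 = 0 - 64 = -64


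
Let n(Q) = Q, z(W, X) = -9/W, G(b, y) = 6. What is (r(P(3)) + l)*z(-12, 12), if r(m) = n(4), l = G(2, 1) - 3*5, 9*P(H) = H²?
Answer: -15/4 ≈ -3.7500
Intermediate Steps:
P(H) = H²/9
l = -9 (l = 6 - 3*5 = 6 - 15 = -9)
r(m) = 4
(r(P(3)) + l)*z(-12, 12) = (4 - 9)*(-9/(-12)) = -(-45)*(-1)/12 = -5*¾ = -15/4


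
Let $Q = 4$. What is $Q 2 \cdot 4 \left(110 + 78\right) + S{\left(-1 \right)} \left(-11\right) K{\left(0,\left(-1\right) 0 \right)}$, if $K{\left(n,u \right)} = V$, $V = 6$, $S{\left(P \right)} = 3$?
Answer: $5818$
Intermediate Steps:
$K{\left(n,u \right)} = 6$
$Q 2 \cdot 4 \left(110 + 78\right) + S{\left(-1 \right)} \left(-11\right) K{\left(0,\left(-1\right) 0 \right)} = 4 \cdot 2 \cdot 4 \left(110 + 78\right) + 3 \left(-11\right) 6 = 8 \cdot 4 \cdot 188 - 198 = 32 \cdot 188 - 198 = 6016 - 198 = 5818$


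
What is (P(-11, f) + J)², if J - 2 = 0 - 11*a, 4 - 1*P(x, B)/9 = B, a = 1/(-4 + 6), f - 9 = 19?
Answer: 192721/4 ≈ 48180.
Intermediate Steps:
f = 28 (f = 9 + 19 = 28)
a = ½ (a = 1/2 = ½ ≈ 0.50000)
P(x, B) = 36 - 9*B
J = -7/2 (J = 2 + (0 - 11*½) = 2 + (0 - 11/2) = 2 - 11/2 = -7/2 ≈ -3.5000)
(P(-11, f) + J)² = ((36 - 9*28) - 7/2)² = ((36 - 252) - 7/2)² = (-216 - 7/2)² = (-439/2)² = 192721/4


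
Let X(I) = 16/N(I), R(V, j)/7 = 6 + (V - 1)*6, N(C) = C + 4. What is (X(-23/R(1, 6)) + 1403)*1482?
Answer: 302486574/145 ≈ 2.0861e+6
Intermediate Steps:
N(C) = 4 + C
R(V, j) = 42*V (R(V, j) = 7*(6 + (V - 1)*6) = 7*(6 + (-1 + V)*6) = 7*(6 + (-6 + 6*V)) = 7*(6*V) = 42*V)
X(I) = 16/(4 + I)
(X(-23/R(1, 6)) + 1403)*1482 = (16/(4 - 23/(42*1)) + 1403)*1482 = (16/(4 - 23/42) + 1403)*1482 = (16/(145/42) + 1403)*1482 = (16*(42/145) + 1403)*1482 = (672/145 + 1403)*1482 = (204107/145)*1482 = 302486574/145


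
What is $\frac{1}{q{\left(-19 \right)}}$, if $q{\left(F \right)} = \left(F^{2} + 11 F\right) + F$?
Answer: $\frac{1}{133} \approx 0.0075188$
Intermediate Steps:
$q{\left(F \right)} = F^{2} + 12 F$
$\frac{1}{q{\left(-19 \right)}} = \frac{1}{\left(-19\right) \left(12 - 19\right)} = \frac{1}{\left(-19\right) \left(-7\right)} = \frac{1}{133}$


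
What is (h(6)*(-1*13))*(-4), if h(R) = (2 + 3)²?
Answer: 1300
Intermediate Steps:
h(R) = 25 (h(R) = 5² = 25)
(h(6)*(-1*13))*(-4) = (25*(-1*13))*(-4) = (25*(-13))*(-4) = -325*(-4) = 1300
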